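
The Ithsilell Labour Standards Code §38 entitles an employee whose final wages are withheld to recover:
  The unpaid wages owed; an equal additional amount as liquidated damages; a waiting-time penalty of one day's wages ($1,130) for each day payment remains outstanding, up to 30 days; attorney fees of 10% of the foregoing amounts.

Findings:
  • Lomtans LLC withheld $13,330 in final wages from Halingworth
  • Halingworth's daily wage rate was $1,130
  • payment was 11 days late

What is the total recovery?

$42,999

Liquidated damages (equal amount): $13,330
Penalty days: min(11, 30) = 11
Waiting-time penalty: 11 × $1,130 = $12,430
Subtotal: $13,330 + $13,330 + $12,430 = $39,090
Attorney fees: 10% of $39,090 = $3,909
Total award: $39,090 + $3,909 = $42,999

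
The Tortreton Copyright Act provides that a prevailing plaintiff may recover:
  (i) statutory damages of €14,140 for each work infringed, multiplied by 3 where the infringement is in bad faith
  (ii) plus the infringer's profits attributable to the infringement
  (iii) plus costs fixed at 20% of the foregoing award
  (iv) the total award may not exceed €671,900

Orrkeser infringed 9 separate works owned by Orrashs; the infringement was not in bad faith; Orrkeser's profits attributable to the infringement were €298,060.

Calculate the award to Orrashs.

Statutory damages: 9 × €14,140 = €127,260
Infringement not in bad faith: no ×3 enhancement.
Combined award: €127,260 + €298,060 = €425,320
Costs: 20% of €425,320 = €85,064
Award plus costs: €425,320 + €85,064 = €510,384
Cap at €671,900: €510,384 is within the cap, no reduction.

€510,384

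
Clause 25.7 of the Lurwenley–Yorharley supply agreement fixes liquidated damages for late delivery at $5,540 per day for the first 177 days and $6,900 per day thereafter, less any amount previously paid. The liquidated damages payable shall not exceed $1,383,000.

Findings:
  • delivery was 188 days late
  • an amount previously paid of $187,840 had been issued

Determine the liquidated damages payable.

$868,640

First 177 days: 177 × $5,540 = $980,580
Remaining days: (188 − 177) × $6,900 = $75,900
Accrued per-day damages: $980,580 + $75,900 = $1,056,480
Less amount previously paid: $1,056,480 − $187,840 = $868,640
Cap at $1,383,000: $868,640 is within the cap, no reduction.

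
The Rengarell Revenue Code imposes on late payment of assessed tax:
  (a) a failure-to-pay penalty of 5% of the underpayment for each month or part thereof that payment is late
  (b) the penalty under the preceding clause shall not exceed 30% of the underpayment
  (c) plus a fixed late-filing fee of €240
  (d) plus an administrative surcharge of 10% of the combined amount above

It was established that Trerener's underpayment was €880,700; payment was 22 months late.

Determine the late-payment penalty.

€290,895

Accrued rate: 5% × 22 = 110%, capped at 30% → 30%
Failure-to-pay penalty: 30% of €880,700 = €264,210
Penalty before surcharge: €264,210 + €240 = €264,450
Administrative surcharge: 10% of €264,450 = €26,445
Total penalty: €264,450 + €26,445 = €290,895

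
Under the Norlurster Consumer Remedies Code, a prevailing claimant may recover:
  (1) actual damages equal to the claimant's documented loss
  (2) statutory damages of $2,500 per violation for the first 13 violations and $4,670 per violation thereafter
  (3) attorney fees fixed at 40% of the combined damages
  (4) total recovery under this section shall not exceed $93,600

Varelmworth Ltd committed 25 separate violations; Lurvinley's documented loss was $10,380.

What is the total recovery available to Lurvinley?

$93,600

First 13 violations: 13 × $2,500 = $32,500
Remaining violations: (25 − 13) × $4,670 = $56,040
Statutory damages: $32,500 + $56,040 = $88,540
Combined damages: $10,380 + $88,540 = $98,920
Attorney fees: 40% of $98,920 = $39,568
Total before cap: $98,920 + $39,568 = $138,488
Cap at $93,600: $138,488 exceeds the cap → $93,600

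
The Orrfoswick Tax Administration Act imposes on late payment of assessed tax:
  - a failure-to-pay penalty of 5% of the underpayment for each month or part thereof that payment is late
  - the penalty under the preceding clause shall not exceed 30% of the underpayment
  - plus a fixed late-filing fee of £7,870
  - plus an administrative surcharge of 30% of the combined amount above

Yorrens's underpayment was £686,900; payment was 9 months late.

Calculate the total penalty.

Accrued rate: 5% × 9 = 45%, capped at 30% → 30%
Failure-to-pay penalty: 30% of £686,900 = £206,070
Penalty before surcharge: £206,070 + £7,870 = £213,940
Administrative surcharge: 30% of £213,940 = £64,182
Total penalty: £213,940 + £64,182 = £278,122

Penalty: £278,122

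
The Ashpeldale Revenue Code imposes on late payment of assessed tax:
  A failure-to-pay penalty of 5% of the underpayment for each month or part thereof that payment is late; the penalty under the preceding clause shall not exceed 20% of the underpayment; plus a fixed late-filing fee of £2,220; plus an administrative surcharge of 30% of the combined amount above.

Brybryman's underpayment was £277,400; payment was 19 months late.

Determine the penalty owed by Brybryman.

Accrued rate: 5% × 19 = 95%, capped at 20% → 20%
Failure-to-pay penalty: 20% of £277,400 = £55,480
Penalty before surcharge: £55,480 + £2,220 = £57,700
Administrative surcharge: 30% of £57,700 = £17,310
Total penalty: £57,700 + £17,310 = £75,010

£75,010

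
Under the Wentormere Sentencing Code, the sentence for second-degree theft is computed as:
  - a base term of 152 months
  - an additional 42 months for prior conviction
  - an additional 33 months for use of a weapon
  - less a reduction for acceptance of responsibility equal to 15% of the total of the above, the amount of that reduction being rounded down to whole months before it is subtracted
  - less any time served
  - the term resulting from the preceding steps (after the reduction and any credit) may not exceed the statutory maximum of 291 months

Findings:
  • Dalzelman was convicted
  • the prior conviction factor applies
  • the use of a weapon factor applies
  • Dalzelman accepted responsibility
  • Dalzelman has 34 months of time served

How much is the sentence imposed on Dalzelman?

159 months

Prior conviction enhancement: +42 months
Use of a weapon enhancement: +33 months
Adjusted term: 152 months + 42 months + 33 months = 227 months
Acceptance of responsibility reduction: 15% of 227 months = 34 months (rounded down)
After reduction: 227 − 34 = 193 months
Less time served: 193 months − 34 months = 159 months
Cap at 291 months: 159 months is within the cap, no reduction.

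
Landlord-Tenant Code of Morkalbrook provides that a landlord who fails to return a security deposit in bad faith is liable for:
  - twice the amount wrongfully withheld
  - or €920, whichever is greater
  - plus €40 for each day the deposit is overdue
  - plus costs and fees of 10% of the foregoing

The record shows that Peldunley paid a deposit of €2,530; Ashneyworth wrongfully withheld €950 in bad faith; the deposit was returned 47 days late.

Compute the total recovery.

Doubled: 2 × €950 = €1,900
Minimum €920: €1,900 meets the minimum, no increase.
Late-return penalty: 47 × €40 = €1,880
Damages plus late penalty: €1,900 + €1,880 = €3,780
Costs and fees: 10% of €3,780 = €378
Total recovery: €3,780 + €378 = €4,158

€4,158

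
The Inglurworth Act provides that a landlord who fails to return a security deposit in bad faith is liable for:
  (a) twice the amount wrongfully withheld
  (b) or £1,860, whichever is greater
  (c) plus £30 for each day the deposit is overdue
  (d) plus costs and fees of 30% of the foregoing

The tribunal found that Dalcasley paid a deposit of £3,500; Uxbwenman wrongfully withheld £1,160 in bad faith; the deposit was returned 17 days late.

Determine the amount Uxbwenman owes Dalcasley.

Doubled: 2 × £1,160 = £2,320
Minimum £1,860: £2,320 meets the minimum, no increase.
Late-return penalty: 17 × £30 = £510
Damages plus late penalty: £2,320 + £510 = £2,830
Costs and fees: 30% of £2,830 = £849
Total recovery: £2,830 + £849 = £3,679

£3,679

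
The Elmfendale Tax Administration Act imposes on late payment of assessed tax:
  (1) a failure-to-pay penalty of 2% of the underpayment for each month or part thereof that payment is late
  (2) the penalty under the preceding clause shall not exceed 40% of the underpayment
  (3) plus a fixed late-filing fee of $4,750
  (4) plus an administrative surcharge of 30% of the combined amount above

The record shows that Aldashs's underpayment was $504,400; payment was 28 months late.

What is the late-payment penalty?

$268,463

Accrued rate: 2% × 28 = 56%, capped at 40% → 40%
Failure-to-pay penalty: 40% of $504,400 = $201,760
Penalty before surcharge: $201,760 + $4,750 = $206,510
Administrative surcharge: 30% of $206,510 = $61,953
Total penalty: $206,510 + $61,953 = $268,463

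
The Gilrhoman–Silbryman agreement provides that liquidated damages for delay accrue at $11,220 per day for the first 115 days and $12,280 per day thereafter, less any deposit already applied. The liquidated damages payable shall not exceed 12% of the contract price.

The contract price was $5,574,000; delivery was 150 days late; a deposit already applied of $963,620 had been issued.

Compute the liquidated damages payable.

$668,880

First 115 days: 115 × $11,220 = $1,290,300
Remaining days: (150 − 115) × $12,280 = $429,800
Accrued per-day damages: $1,290,300 + $429,800 = $1,720,100
Less deposit already applied: $1,720,100 − $963,620 = $756,480
Cap: 12% of $5,574,000 = $668,880
Cap at $668,880: $756,480 exceeds the cap → $668,880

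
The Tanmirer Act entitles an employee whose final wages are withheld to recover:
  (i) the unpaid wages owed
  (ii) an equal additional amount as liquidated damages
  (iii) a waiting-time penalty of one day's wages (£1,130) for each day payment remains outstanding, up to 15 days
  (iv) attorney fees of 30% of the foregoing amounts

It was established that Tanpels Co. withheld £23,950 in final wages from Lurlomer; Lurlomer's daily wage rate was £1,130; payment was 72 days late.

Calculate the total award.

Liquidated damages (equal amount): £23,950
Penalty days: min(72, 15) = 15
Waiting-time penalty: 15 × £1,130 = £16,950
Subtotal: £23,950 + £23,950 + £16,950 = £64,850
Attorney fees: 30% of £64,850 = £19,455
Total award: £64,850 + £19,455 = £84,305

£84,305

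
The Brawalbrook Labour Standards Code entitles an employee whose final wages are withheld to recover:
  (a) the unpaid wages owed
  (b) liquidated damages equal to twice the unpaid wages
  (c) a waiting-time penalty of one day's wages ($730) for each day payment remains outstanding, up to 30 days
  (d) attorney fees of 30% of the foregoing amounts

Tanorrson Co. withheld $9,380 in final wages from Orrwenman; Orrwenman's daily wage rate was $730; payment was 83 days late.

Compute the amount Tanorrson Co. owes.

$65,052

Doubled: 2 × $9,380 = $18,760
Penalty days: min(83, 30) = 30
Waiting-time penalty: 30 × $730 = $21,900
Subtotal: $9,380 + $18,760 + $21,900 = $50,040
Attorney fees: 30% of $50,040 = $15,012
Total award: $50,040 + $15,012 = $65,052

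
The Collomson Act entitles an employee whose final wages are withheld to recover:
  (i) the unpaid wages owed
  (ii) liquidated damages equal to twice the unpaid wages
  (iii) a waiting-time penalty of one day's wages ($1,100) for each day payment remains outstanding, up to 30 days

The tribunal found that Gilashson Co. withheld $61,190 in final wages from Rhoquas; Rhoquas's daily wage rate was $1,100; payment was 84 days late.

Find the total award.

Doubled: 2 × $61,190 = $122,380
Penalty days: min(84, 30) = 30
Waiting-time penalty: 30 × $1,100 = $33,000
Total award: $61,190 + $122,380 + $33,000 = $216,570

$216,570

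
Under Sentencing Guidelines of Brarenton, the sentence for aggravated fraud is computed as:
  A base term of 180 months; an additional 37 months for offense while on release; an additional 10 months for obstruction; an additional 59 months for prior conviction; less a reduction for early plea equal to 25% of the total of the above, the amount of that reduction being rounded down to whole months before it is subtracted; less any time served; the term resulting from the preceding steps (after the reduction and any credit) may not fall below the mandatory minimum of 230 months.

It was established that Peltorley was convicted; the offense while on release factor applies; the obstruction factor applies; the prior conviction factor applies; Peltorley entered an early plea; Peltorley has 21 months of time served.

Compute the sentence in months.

230 months

Offense while on release enhancement: +37 months
Obstruction enhancement: +10 months
Prior conviction enhancement: +59 months
Adjusted term: 180 months + 37 months + 10 months + 59 months = 286 months
Early plea reduction: 25% of 286 months = 71 months (rounded down)
After reduction: 286 − 71 = 215 months
Less time served: 215 months − 21 months = 194 months
Minimum 230 months: 194 months is below the minimum → 230 months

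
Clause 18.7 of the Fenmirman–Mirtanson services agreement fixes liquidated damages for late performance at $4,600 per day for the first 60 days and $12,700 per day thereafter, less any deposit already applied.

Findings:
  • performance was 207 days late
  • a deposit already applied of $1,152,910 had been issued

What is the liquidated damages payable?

First 60 days: 60 × $4,600 = $276,000
Remaining days: (207 − 60) × $12,700 = $1,866,900
Accrued per-day damages: $276,000 + $1,866,900 = $2,142,900
Less deposit already applied: $2,142,900 − $1,152,910 = $989,990

$989,990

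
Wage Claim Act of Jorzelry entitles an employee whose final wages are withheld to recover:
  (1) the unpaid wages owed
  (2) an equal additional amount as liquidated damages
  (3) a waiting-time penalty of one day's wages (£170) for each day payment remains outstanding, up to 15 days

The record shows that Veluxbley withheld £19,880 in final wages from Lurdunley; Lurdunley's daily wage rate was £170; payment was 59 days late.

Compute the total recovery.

Liquidated damages (equal amount): £19,880
Penalty days: min(59, 15) = 15
Waiting-time penalty: 15 × £170 = £2,550
Total award: £19,880 + £19,880 + £2,550 = £42,310

£42,310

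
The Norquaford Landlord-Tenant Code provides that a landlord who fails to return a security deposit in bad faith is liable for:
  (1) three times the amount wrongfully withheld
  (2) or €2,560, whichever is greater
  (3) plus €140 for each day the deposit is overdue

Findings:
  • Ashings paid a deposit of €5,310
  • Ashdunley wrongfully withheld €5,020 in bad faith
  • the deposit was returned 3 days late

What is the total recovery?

Trebled: 3 × €5,020 = €15,060
Minimum €2,560: €15,060 meets the minimum, no increase.
Late-return penalty: 3 × €140 = €420
Damages plus late penalty: €15,060 + €420 = €15,480

€15,480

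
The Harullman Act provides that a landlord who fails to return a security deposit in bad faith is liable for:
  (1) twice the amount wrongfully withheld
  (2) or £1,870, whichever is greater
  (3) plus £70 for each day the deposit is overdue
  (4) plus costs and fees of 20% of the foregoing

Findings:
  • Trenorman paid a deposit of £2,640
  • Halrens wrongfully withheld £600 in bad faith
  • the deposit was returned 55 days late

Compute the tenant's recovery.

£6,864

Doubled: 2 × £600 = £1,200
Minimum £1,870: £1,200 is below the minimum → £1,870
Late-return penalty: 55 × £70 = £3,850
Damages plus late penalty: £1,870 + £3,850 = £5,720
Costs and fees: 20% of £5,720 = £1,144
Total recovery: £5,720 + £1,144 = £6,864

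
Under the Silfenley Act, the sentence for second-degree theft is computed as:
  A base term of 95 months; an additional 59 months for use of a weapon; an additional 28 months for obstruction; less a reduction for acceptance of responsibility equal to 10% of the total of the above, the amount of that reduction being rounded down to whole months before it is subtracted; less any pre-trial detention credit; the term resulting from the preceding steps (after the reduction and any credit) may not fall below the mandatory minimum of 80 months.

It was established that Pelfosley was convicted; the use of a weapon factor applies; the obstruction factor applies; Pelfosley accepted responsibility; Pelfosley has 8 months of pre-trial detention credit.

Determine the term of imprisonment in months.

Use of a weapon enhancement: +59 months
Obstruction enhancement: +28 months
Adjusted term: 95 months + 59 months + 28 months = 182 months
Acceptance of responsibility reduction: 10% of 182 months = 18 months (rounded down)
After reduction: 182 − 18 = 164 months
Less pre-trial detention credit: 164 months − 8 months = 156 months
Minimum 80 months: 156 months meets the minimum, no increase.

Sentence: 156 months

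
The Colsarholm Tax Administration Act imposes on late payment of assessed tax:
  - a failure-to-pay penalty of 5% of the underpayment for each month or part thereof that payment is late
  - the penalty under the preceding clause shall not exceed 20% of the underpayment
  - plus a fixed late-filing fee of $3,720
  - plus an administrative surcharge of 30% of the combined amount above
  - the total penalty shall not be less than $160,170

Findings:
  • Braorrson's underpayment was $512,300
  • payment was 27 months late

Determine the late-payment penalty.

$160,170

Accrued rate: 5% × 27 = 135%, capped at 20% → 20%
Failure-to-pay penalty: 20% of $512,300 = $102,460
Penalty before surcharge: $102,460 + $3,720 = $106,180
Administrative surcharge: 30% of $106,180 = $31,854
Total penalty: $106,180 + $31,854 = $138,034
Minimum $160,170: $138,034 is below the minimum → $160,170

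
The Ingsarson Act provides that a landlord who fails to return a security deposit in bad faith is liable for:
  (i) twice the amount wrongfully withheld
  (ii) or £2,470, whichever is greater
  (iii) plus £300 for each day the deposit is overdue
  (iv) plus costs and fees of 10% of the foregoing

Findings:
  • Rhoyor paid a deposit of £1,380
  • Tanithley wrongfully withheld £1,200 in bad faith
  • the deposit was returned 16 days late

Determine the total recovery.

£7,997

Doubled: 2 × £1,200 = £2,400
Minimum £2,470: £2,400 is below the minimum → £2,470
Late-return penalty: 16 × £300 = £4,800
Damages plus late penalty: £2,470 + £4,800 = £7,270
Costs and fees: 10% of £7,270 = £727
Total recovery: £7,270 + £727 = £7,997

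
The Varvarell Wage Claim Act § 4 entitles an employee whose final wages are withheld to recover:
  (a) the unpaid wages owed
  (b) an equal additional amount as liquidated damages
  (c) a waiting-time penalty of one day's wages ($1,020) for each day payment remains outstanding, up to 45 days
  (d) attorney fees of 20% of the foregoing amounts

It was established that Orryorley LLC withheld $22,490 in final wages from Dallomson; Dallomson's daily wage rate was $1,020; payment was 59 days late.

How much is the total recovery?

Liquidated damages (equal amount): $22,490
Penalty days: min(59, 45) = 45
Waiting-time penalty: 45 × $1,020 = $45,900
Subtotal: $22,490 + $22,490 + $45,900 = $90,880
Attorney fees: 20% of $90,880 = $18,176
Total award: $90,880 + $18,176 = $109,056

Total award: $109,056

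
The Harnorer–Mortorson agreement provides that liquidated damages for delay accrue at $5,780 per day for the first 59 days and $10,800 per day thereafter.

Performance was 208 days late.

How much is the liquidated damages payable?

$1,950,220

First 59 days: 59 × $5,780 = $341,020
Remaining days: (208 − 59) × $10,800 = $1,609,200
Accrued per-day damages: $341,020 + $1,609,200 = $1,950,220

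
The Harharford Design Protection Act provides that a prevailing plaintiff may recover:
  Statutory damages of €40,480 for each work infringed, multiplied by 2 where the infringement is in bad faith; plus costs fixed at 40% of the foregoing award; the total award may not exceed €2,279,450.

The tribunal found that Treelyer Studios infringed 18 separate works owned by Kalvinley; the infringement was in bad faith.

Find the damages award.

€2,040,192

Statutory damages: 18 × €40,480 = €728,640
Doubled: 2 × €728,640 = €1,457,280
Costs: 40% of €1,457,280 = €582,912
Award plus costs: €1,457,280 + €582,912 = €2,040,192
Cap at €2,279,450: €2,040,192 is within the cap, no reduction.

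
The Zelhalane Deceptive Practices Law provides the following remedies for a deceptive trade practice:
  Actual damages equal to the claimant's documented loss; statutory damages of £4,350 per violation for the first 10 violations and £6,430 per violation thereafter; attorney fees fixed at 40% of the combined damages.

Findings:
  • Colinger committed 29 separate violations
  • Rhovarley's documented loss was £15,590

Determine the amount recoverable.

£253,764

First 10 violations: 10 × £4,350 = £43,500
Remaining violations: (29 − 10) × £6,430 = £122,170
Statutory damages: £43,500 + £122,170 = £165,670
Combined damages: £15,590 + £165,670 = £181,260
Attorney fees: 40% of £181,260 = £72,504
Total recovery: £181,260 + £72,504 = £253,764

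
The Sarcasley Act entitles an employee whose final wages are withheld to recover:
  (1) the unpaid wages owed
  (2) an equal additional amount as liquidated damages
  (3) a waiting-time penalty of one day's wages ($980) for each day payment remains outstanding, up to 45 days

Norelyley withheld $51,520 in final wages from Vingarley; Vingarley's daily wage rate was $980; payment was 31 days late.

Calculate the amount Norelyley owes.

$133,420

Liquidated damages (equal amount): $51,520
Penalty days: min(31, 45) = 31
Waiting-time penalty: 31 × $980 = $30,380
Total award: $51,520 + $51,520 + $30,380 = $133,420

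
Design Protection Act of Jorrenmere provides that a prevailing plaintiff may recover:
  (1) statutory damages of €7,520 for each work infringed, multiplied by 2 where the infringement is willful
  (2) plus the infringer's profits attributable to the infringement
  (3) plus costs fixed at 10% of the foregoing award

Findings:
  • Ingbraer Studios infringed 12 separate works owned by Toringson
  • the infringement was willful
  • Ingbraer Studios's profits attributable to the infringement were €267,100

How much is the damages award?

Statutory damages: 12 × €7,520 = €90,240
Doubled: 2 × €90,240 = €180,480
Combined award: €180,480 + €267,100 = €447,580
Costs: 10% of €447,580 = €44,758
Award plus costs: €447,580 + €44,758 = €492,338

€492,338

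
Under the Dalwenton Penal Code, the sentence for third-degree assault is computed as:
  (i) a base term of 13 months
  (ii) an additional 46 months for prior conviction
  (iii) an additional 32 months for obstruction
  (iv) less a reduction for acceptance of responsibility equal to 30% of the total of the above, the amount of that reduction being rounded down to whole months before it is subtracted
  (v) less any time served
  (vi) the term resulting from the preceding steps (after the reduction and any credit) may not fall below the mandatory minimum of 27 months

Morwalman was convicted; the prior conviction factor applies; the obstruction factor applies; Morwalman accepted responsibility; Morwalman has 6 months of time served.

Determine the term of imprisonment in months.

Sentence: 58 months

Prior conviction enhancement: +46 months
Obstruction enhancement: +32 months
Adjusted term: 13 months + 46 months + 32 months = 91 months
Acceptance of responsibility reduction: 30% of 91 months = 27 months (rounded down)
After reduction: 91 − 27 = 64 months
Less time served: 64 months − 6 months = 58 months
Minimum 27 months: 58 months meets the minimum, no increase.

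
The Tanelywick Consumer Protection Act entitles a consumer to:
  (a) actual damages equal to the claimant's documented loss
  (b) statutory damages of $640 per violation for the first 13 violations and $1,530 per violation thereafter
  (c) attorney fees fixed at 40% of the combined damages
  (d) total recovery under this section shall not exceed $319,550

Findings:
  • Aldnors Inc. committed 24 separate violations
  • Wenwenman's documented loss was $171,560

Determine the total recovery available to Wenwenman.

Total recovery: $275,394

First 13 violations: 13 × $640 = $8,320
Remaining violations: (24 − 13) × $1,530 = $16,830
Statutory damages: $8,320 + $16,830 = $25,150
Combined damages: $171,560 + $25,150 = $196,710
Attorney fees: 40% of $196,710 = $78,684
Total before cap: $196,710 + $78,684 = $275,394
Cap at $319,550: $275,394 is within the cap, no reduction.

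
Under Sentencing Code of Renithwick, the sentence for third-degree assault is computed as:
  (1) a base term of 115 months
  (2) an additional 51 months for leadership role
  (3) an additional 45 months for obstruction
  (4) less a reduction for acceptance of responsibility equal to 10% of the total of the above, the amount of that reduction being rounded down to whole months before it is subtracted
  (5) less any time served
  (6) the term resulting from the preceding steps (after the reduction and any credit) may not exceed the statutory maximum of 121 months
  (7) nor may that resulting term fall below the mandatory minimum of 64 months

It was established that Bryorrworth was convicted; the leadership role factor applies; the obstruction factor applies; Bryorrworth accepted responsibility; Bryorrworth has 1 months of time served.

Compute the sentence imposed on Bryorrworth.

121 months

Leadership role enhancement: +51 months
Obstruction enhancement: +45 months
Adjusted term: 115 months + 51 months + 45 months = 211 months
Acceptance of responsibility reduction: 10% of 211 months = 21 months (rounded down)
After reduction: 211 − 21 = 190 months
Less time served: 190 months − 1 months = 189 months
Cap at 121 months: 189 months exceeds the cap → 121 months
Minimum 64 months: 121 months meets the minimum, no increase.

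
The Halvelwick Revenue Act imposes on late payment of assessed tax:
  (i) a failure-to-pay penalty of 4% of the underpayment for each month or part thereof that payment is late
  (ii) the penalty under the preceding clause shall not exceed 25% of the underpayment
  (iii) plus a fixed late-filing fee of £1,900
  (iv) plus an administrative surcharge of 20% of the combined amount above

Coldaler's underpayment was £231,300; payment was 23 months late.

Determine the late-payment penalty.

£71,670

Accrued rate: 4% × 23 = 92%, capped at 25% → 25%
Failure-to-pay penalty: 25% of £231,300 = £57,825
Penalty before surcharge: £57,825 + £1,900 = £59,725
Administrative surcharge: 20% of £59,725 = £11,945
Total penalty: £59,725 + £11,945 = £71,670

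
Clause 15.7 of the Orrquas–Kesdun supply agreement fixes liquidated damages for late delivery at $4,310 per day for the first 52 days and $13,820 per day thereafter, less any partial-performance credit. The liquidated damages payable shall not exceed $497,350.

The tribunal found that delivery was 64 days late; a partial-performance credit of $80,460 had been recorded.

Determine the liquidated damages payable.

$309,500

First 52 days: 52 × $4,310 = $224,120
Remaining days: (64 − 52) × $13,820 = $165,840
Accrued per-day damages: $224,120 + $165,840 = $389,960
Less partial-performance credit: $389,960 − $80,460 = $309,500
Cap at $497,350: $309,500 is within the cap, no reduction.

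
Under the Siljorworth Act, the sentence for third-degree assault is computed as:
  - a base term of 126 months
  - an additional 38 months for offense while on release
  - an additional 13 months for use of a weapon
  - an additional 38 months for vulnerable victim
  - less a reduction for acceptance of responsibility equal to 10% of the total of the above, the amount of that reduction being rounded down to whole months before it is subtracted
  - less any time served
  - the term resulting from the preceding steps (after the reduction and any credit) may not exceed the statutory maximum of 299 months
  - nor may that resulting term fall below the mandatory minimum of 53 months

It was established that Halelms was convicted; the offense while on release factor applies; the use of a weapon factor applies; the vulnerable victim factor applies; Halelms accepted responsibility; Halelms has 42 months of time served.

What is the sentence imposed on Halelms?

Sentence: 152 months

Offense while on release enhancement: +38 months
Use of a weapon enhancement: +13 months
Vulnerable victim enhancement: +38 months
Adjusted term: 126 months + 38 months + 13 months + 38 months = 215 months
Acceptance of responsibility reduction: 10% of 215 months = 21 months (rounded down)
After reduction: 215 − 21 = 194 months
Less time served: 194 months − 42 months = 152 months
Cap at 299 months: 152 months is within the cap, no reduction.
Minimum 53 months: 152 months meets the minimum, no increase.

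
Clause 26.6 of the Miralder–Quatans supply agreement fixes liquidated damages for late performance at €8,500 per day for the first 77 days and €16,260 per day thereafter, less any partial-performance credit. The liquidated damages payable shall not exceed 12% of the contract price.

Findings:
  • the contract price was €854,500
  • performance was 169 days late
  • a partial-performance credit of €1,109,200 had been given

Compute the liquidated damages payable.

Liquidated damages: €102,540

First 77 days: 77 × €8,500 = €654,500
Remaining days: (169 − 77) × €16,260 = €1,495,920
Accrued per-day damages: €654,500 + €1,495,920 = €2,150,420
Less partial-performance credit: €2,150,420 − €1,109,200 = €1,041,220
Cap: 12% of €854,500 = €102,540
Cap at €102,540: €1,041,220 exceeds the cap → €102,540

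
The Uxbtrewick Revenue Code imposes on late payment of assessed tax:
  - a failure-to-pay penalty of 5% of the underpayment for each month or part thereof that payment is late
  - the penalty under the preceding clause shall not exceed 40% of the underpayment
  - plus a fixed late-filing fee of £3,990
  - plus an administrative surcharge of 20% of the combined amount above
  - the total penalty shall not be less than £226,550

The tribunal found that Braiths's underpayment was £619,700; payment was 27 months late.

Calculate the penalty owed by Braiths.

£302,244

Accrued rate: 5% × 27 = 135%, capped at 40% → 40%
Failure-to-pay penalty: 40% of £619,700 = £247,880
Penalty before surcharge: £247,880 + £3,990 = £251,870
Administrative surcharge: 20% of £251,870 = £50,374
Total penalty: £251,870 + £50,374 = £302,244
Minimum £226,550: £302,244 meets the minimum, no increase.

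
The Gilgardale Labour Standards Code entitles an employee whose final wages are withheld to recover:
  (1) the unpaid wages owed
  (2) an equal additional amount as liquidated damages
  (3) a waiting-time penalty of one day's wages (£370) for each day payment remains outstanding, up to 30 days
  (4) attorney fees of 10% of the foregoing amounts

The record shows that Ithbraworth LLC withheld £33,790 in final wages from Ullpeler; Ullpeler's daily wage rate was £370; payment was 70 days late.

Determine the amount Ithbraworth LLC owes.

£86,548

Liquidated damages (equal amount): £33,790
Penalty days: min(70, 30) = 30
Waiting-time penalty: 30 × £370 = £11,100
Subtotal: £33,790 + £33,790 + £11,100 = £78,680
Attorney fees: 10% of £78,680 = £7,868
Total award: £78,680 + £7,868 = £86,548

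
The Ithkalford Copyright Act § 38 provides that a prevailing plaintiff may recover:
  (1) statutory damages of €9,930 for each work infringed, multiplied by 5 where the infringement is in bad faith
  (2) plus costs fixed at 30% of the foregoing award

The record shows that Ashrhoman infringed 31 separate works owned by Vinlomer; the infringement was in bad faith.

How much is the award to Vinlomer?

€2,000,895

Statutory damages: 31 × €9,930 = €307,830
Multiplied by 5: 5 × €307,830 = €1,539,150
Costs: 30% of €1,539,150 = €461,745
Award plus costs: €1,539,150 + €461,745 = €2,000,895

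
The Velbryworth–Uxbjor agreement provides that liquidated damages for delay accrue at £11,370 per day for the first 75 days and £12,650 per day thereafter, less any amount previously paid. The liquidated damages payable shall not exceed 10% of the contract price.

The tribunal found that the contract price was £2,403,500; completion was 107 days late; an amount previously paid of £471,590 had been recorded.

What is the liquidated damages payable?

£240,350

First 75 days: 75 × £11,370 = £852,750
Remaining days: (107 − 75) × £12,650 = £404,800
Accrued per-day damages: £852,750 + £404,800 = £1,257,550
Less amount previously paid: £1,257,550 − £471,590 = £785,960
Cap: 10% of £2,403,500 = £240,350
Cap at £240,350: £785,960 exceeds the cap → £240,350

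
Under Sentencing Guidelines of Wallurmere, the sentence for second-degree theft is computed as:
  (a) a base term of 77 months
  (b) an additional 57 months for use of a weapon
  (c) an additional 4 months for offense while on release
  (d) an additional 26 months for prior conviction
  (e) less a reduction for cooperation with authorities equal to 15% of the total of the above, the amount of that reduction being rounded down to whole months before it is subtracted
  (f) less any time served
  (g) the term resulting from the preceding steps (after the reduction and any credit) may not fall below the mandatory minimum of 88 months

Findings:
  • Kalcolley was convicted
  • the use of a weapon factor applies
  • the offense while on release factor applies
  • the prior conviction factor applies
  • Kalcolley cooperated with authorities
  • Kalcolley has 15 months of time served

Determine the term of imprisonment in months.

Sentence: 125 months

Use of a weapon enhancement: +57 months
Offense while on release enhancement: +4 months
Prior conviction enhancement: +26 months
Adjusted term: 77 months + 57 months + 4 months + 26 months = 164 months
Cooperation with authorities reduction: 15% of 164 months = 24 months (rounded down)
After reduction: 164 − 24 = 140 months
Less time served: 140 months − 15 months = 125 months
Minimum 88 months: 125 months meets the minimum, no increase.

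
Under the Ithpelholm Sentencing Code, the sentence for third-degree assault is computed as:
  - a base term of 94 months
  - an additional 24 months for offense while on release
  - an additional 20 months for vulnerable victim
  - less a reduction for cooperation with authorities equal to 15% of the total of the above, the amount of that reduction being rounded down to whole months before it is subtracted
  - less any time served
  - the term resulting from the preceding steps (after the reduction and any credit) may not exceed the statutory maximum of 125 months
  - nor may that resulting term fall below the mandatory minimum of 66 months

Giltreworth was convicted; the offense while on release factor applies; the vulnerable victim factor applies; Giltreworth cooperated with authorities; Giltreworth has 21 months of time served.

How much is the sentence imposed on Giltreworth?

97 months

Offense while on release enhancement: +24 months
Vulnerable victim enhancement: +20 months
Adjusted term: 94 months + 24 months + 20 months = 138 months
Cooperation with authorities reduction: 15% of 138 months = 20 months (rounded down)
After reduction: 138 − 20 = 118 months
Less time served: 118 months − 21 months = 97 months
Cap at 125 months: 97 months is within the cap, no reduction.
Minimum 66 months: 97 months meets the minimum, no increase.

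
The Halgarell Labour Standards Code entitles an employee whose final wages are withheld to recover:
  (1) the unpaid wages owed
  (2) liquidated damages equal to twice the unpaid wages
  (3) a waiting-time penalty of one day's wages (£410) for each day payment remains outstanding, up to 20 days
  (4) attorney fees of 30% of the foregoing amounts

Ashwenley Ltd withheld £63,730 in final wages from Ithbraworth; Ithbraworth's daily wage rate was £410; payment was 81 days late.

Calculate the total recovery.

Doubled: 2 × £63,730 = £127,460
Penalty days: min(81, 20) = 20
Waiting-time penalty: 20 × £410 = £8,200
Subtotal: £63,730 + £127,460 + £8,200 = £199,390
Attorney fees: 30% of £199,390 = £59,817
Total award: £199,390 + £59,817 = £259,207

£259,207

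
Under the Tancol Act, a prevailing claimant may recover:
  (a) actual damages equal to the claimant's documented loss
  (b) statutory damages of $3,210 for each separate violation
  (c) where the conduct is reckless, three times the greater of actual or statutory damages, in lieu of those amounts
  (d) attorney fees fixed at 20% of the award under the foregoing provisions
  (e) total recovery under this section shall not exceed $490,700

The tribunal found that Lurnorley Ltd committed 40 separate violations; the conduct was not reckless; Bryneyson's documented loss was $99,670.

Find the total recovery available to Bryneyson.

Total recovery: $273,684

Statutory damages: 40 × $3,210 = $128,400
Conduct not reckless: the in-lieu enhancement does not apply.
Actual plus statutory damages: $99,670 + $128,400 = $228,070
Attorney fees: 20% of $228,070 = $45,614
Total before cap: $228,070 + $45,614 = $273,684
Cap at $490,700: $273,684 is within the cap, no reduction.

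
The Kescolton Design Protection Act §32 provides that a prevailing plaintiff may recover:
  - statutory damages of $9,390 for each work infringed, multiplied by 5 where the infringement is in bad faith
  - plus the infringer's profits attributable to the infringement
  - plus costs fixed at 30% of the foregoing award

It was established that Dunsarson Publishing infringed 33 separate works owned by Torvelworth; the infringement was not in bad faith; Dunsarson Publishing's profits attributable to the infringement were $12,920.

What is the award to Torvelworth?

$419,627

Statutory damages: 33 × $9,390 = $309,870
Infringement not in bad faith: no ×5 enhancement.
Combined award: $309,870 + $12,920 = $322,790
Costs: 30% of $322,790 = $96,837
Award plus costs: $322,790 + $96,837 = $419,627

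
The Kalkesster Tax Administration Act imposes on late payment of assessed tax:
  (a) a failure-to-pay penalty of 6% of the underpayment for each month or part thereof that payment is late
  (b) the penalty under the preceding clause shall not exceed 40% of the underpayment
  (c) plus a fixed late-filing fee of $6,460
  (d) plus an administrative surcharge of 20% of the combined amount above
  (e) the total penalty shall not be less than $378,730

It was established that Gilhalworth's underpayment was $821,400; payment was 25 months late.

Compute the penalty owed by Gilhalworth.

$402,024

Accrued rate: 6% × 25 = 150%, capped at 40% → 40%
Failure-to-pay penalty: 40% of $821,400 = $328,560
Penalty before surcharge: $328,560 + $6,460 = $335,020
Administrative surcharge: 20% of $335,020 = $67,004
Total penalty: $335,020 + $67,004 = $402,024
Minimum $378,730: $402,024 meets the minimum, no increase.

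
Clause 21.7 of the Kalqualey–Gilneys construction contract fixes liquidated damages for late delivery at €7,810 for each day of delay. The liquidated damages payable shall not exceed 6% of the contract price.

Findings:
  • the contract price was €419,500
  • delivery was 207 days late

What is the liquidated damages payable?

Per-day damages: 207 × €7,810 = €1,616,670
Cap: 6% of €419,500 = €25,170
Cap at €25,170: €1,616,670 exceeds the cap → €25,170

€25,170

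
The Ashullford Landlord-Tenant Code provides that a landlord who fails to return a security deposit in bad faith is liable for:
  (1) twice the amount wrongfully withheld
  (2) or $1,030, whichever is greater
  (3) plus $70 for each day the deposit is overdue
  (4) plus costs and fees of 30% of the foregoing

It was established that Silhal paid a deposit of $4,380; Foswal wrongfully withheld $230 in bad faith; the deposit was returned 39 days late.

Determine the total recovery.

$4,888

Doubled: 2 × $230 = $460
Minimum $1,030: $460 is below the minimum → $1,030
Late-return penalty: 39 × $70 = $2,730
Damages plus late penalty: $1,030 + $2,730 = $3,760
Costs and fees: 30% of $3,760 = $1,128
Total recovery: $3,760 + $1,128 = $4,888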